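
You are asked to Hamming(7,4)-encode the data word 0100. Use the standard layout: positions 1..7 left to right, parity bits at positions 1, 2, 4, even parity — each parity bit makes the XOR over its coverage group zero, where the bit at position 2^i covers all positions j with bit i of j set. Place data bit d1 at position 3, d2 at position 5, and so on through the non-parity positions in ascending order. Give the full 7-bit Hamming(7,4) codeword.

1001100

Place data bits at non-power-of-two positions: b3=0, b5=1, b6=0, b7=0.
p1 = XOR of data positions {3,5,7} = 0⊕1⊕0 = 1
p2 = XOR of data positions {3,6,7} = 0⊕0⊕0 = 0
p4 = XOR of data positions {5,6,7} = 1⊕0⊕0 = 1
Codeword b1..b7 = 1001100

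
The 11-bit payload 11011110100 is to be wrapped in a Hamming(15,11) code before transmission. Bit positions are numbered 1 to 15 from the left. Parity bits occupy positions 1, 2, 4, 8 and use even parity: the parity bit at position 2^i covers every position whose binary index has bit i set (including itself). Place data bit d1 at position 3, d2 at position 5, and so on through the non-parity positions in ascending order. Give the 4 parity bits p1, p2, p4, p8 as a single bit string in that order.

Place data bits at non-power-of-two positions: b3=1, b5=1, b6=0, b7=1, b9=1, b10=1, b11=1, b12=0, b13=1, b14=0, b15=0.
p1 = XOR of data positions {3,5,7,9,11,13,15} = 1⊕1⊕1⊕1⊕1⊕1⊕0 = 0
p2 = XOR of data positions {3,6,7,10,11,14,15} = 1⊕0⊕1⊕1⊕1⊕0⊕0 = 0
p4 = XOR of data positions {5,6,7,12,13,14,15} = 1⊕0⊕1⊕0⊕1⊕0⊕0 = 1
p8 = XOR of data positions {9,10,11,12,13,14,15} = 1⊕1⊕1⊕0⊕1⊕0⊕0 = 0
Parity bits p1,p2,p4,p8 = 0010

0010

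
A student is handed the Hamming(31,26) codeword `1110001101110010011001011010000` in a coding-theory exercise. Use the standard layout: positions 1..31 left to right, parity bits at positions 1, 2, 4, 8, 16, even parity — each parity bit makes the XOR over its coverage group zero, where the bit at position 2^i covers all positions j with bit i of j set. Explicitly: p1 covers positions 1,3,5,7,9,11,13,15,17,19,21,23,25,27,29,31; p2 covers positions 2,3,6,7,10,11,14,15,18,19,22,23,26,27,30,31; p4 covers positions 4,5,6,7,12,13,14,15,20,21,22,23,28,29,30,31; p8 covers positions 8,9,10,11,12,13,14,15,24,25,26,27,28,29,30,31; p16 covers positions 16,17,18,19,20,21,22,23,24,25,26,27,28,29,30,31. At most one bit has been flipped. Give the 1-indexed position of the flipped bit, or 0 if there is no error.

0

s1: b1⊕b3⊕b5⊕b7⊕b9⊕b11⊕b13⊕b15⊕b17⊕b19⊕b21⊕b23⊕b25⊕b27⊕b29⊕b31 = 1⊕1⊕0⊕1⊕0⊕1⊕0⊕1⊕0⊕1⊕0⊕0⊕1⊕1⊕0⊕0 = 0
s2: b2⊕b3⊕b6⊕b7⊕b10⊕b11⊕b14⊕b15⊕b18⊕b19⊕b22⊕b23⊕b26⊕b27⊕b30⊕b31 = 1⊕1⊕0⊕1⊕1⊕1⊕0⊕1⊕1⊕1⊕1⊕0⊕0⊕1⊕0⊕0 = 0
s4: b4⊕b5⊕b6⊕b7⊕b12⊕b13⊕b14⊕b15⊕b20⊕b21⊕b22⊕b23⊕b28⊕b29⊕b30⊕b31 = 0⊕0⊕0⊕1⊕1⊕0⊕0⊕1⊕0⊕0⊕1⊕0⊕0⊕0⊕0⊕0 = 0
s8: b8⊕b9⊕b10⊕b11⊕b12⊕b13⊕b14⊕b15⊕b24⊕b25⊕b26⊕b27⊕b28⊕b29⊕b30⊕b31 = 1⊕0⊕1⊕1⊕1⊕0⊕0⊕1⊕1⊕1⊕0⊕1⊕0⊕0⊕0⊕0 = 0
s16: b16⊕b17⊕b18⊕b19⊕b20⊕b21⊕b22⊕b23⊕b24⊕b25⊕b26⊕b27⊕b28⊕b29⊕b30⊕b31 = 0⊕0⊕1⊕1⊕0⊕0⊕1⊕0⊕1⊕1⊕0⊕1⊕0⊕0⊕0⊕0 = 0
Syndrome (s16...s1) = 00000 → position 0 (no error).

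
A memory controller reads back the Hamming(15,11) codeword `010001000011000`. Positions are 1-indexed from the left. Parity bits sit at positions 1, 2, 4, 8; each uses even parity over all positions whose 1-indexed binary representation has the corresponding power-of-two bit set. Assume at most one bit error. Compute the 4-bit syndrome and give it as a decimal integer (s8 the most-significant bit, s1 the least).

s1: b1⊕b3⊕b5⊕b7⊕b9⊕b11⊕b13⊕b15 = 0⊕0⊕0⊕0⊕0⊕1⊕0⊕0 = 1
s2: b2⊕b3⊕b6⊕b7⊕b10⊕b11⊕b14⊕b15 = 1⊕0⊕1⊕0⊕0⊕1⊕0⊕0 = 1
s4: b4⊕b5⊕b6⊕b7⊕b12⊕b13⊕b14⊕b15 = 0⊕0⊕1⊕0⊕1⊕0⊕0⊕0 = 0
s8: b8⊕b9⊕b10⊕b11⊕b12⊕b13⊕b14⊕b15 = 0⊕0⊕0⊕1⊕1⊕0⊕0⊕0 = 0
Syndrome (s8...s1) = 0011 → position 3.

3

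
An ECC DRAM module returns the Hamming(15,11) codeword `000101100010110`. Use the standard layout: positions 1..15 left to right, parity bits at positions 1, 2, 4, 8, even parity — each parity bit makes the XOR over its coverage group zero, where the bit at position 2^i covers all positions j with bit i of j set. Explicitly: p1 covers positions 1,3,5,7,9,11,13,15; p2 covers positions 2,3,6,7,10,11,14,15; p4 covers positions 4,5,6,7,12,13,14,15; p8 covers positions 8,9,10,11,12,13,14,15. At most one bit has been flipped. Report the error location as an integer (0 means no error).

13

s1: b1⊕b3⊕b5⊕b7⊕b9⊕b11⊕b13⊕b15 = 0⊕0⊕0⊕1⊕0⊕1⊕1⊕0 = 1
s2: b2⊕b3⊕b6⊕b7⊕b10⊕b11⊕b14⊕b15 = 0⊕0⊕1⊕1⊕0⊕1⊕1⊕0 = 0
s4: b4⊕b5⊕b6⊕b7⊕b12⊕b13⊕b14⊕b15 = 1⊕0⊕1⊕1⊕0⊕1⊕1⊕0 = 1
s8: b8⊕b9⊕b10⊕b11⊕b12⊕b13⊕b14⊕b15 = 0⊕0⊕0⊕1⊕0⊕1⊕1⊕0 = 1
Syndrome (s8...s1) = 1101 → position 13.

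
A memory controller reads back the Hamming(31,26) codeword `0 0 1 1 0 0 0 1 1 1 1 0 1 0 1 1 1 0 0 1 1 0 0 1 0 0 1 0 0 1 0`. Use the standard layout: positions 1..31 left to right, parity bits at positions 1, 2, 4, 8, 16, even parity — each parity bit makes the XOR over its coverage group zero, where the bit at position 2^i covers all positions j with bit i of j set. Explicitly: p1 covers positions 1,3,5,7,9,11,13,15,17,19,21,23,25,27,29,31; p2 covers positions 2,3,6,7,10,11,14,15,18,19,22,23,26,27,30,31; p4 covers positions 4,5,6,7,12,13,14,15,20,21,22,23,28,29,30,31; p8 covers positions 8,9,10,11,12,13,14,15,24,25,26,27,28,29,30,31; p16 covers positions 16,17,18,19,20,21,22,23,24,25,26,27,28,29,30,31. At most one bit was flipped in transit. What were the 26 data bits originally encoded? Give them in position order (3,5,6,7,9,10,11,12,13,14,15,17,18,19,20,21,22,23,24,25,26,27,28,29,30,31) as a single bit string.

s1: b1⊕b3⊕b5⊕b7⊕b9⊕b11⊕b13⊕b15⊕b17⊕b19⊕b21⊕b23⊕b25⊕b27⊕b29⊕b31 = 0⊕1⊕0⊕0⊕1⊕1⊕1⊕1⊕1⊕0⊕1⊕0⊕0⊕1⊕0⊕0 = 0
s2: b2⊕b3⊕b6⊕b7⊕b10⊕b11⊕b14⊕b15⊕b18⊕b19⊕b22⊕b23⊕b26⊕b27⊕b30⊕b31 = 0⊕1⊕0⊕0⊕1⊕1⊕0⊕1⊕0⊕0⊕0⊕0⊕0⊕1⊕1⊕0 = 0
s4: b4⊕b5⊕b6⊕b7⊕b12⊕b13⊕b14⊕b15⊕b20⊕b21⊕b22⊕b23⊕b28⊕b29⊕b30⊕b31 = 1⊕0⊕0⊕0⊕0⊕1⊕0⊕1⊕1⊕1⊕0⊕0⊕0⊕0⊕1⊕0 = 0
s8: b8⊕b9⊕b10⊕b11⊕b12⊕b13⊕b14⊕b15⊕b24⊕b25⊕b26⊕b27⊕b28⊕b29⊕b30⊕b31 = 1⊕1⊕1⊕1⊕0⊕1⊕0⊕1⊕1⊕0⊕0⊕1⊕0⊕0⊕1⊕0 = 1
s16: b16⊕b17⊕b18⊕b19⊕b20⊕b21⊕b22⊕b23⊕b24⊕b25⊕b26⊕b27⊕b28⊕b29⊕b30⊕b31 = 1⊕1⊕0⊕0⊕1⊕1⊕0⊕0⊕1⊕0⊕0⊕1⊕0⊕0⊕1⊕0 = 1
Syndrome (s16...s1) = 11000 → position 24.
Flip bit 24: corrected codeword = 0011000111101011100110000010010
Data bits at positions 3,5,6,7,9,10,11,12,13,14,15,17,18,19,20,21,22,23,24,25,26,27,28,29,30,31: 10001110101100110000010010

10001110101100110000010010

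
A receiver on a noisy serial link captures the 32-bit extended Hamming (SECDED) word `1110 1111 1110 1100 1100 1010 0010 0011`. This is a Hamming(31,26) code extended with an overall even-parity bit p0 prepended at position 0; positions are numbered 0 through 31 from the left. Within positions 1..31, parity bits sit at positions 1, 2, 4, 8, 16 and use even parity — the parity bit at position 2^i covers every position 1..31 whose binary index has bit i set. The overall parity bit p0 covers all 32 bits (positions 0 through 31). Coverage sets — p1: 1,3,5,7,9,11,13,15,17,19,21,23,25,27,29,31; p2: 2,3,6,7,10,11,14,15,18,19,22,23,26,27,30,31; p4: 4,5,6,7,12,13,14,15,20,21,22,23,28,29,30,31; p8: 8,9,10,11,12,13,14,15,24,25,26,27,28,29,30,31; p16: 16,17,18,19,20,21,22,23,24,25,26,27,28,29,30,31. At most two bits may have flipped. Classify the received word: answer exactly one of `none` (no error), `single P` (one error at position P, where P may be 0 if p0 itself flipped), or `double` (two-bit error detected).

s1: b1⊕b3⊕b5⊕b7⊕b9⊕b11⊕b13⊕b15⊕b17⊕b19⊕b21⊕b23⊕b25⊕b27⊕b29⊕b31 = 1⊕0⊕1⊕1⊕1⊕0⊕1⊕0⊕1⊕0⊕0⊕0⊕0⊕0⊕0⊕1 = 1
s2: b2⊕b3⊕b6⊕b7⊕b10⊕b11⊕b14⊕b15⊕b18⊕b19⊕b22⊕b23⊕b26⊕b27⊕b30⊕b31 = 1⊕0⊕1⊕1⊕1⊕0⊕0⊕0⊕0⊕0⊕1⊕0⊕1⊕0⊕1⊕1 = 0
s4: b4⊕b5⊕b6⊕b7⊕b12⊕b13⊕b14⊕b15⊕b20⊕b21⊕b22⊕b23⊕b28⊕b29⊕b30⊕b31 = 1⊕1⊕1⊕1⊕1⊕1⊕0⊕0⊕1⊕0⊕1⊕0⊕0⊕0⊕1⊕1 = 0
s8: b8⊕b9⊕b10⊕b11⊕b12⊕b13⊕b14⊕b15⊕b24⊕b25⊕b26⊕b27⊕b28⊕b29⊕b30⊕b31 = 1⊕1⊕1⊕0⊕1⊕1⊕0⊕0⊕0⊕0⊕1⊕0⊕0⊕0⊕1⊕1 = 0
s16: b16⊕b17⊕b18⊕b19⊕b20⊕b21⊕b22⊕b23⊕b24⊕b25⊕b26⊕b27⊕b28⊕b29⊕b30⊕b31 = 1⊕1⊕0⊕0⊕1⊕0⊕1⊕0⊕0⊕0⊕1⊕0⊕0⊕0⊕1⊕1 = 1
Syndrome (s16...s1) = 10001 → position 17.
Overall parity (XOR of all 32 bits, including p0): 1⊕1⊕1⊕0⊕1⊕1⊕1⊕1⊕1⊕1⊕1⊕0⊕1⊕1⊕0⊕0⊕1⊕1⊕0⊕0⊕1⊕0⊕1⊕0⊕0⊕0⊕1⊕0⊕0⊕0⊕1⊕1 = 1
Overall=1, syndrome position=17 → single-bit error at position 17.

single 17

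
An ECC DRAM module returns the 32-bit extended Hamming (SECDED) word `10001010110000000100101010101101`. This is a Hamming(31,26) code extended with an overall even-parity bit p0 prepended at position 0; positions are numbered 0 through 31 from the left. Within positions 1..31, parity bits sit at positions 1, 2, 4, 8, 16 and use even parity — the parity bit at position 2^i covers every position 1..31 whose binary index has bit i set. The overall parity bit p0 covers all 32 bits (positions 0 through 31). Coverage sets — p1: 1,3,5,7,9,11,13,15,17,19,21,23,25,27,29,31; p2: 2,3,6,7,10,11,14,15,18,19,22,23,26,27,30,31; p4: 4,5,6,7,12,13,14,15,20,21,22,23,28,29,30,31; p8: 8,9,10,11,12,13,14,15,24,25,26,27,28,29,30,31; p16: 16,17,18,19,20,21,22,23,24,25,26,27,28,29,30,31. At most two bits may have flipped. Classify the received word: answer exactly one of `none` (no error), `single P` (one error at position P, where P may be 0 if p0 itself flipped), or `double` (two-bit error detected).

s1: b1⊕b3⊕b5⊕b7⊕b9⊕b11⊕b13⊕b15⊕b17⊕b19⊕b21⊕b23⊕b25⊕b27⊕b29⊕b31 = 0⊕0⊕0⊕0⊕1⊕0⊕0⊕0⊕1⊕0⊕0⊕0⊕0⊕0⊕1⊕1 = 0
s2: b2⊕b3⊕b6⊕b7⊕b10⊕b11⊕b14⊕b15⊕b18⊕b19⊕b22⊕b23⊕b26⊕b27⊕b30⊕b31 = 0⊕0⊕1⊕0⊕0⊕0⊕0⊕0⊕0⊕0⊕1⊕0⊕1⊕0⊕0⊕1 = 0
s4: b4⊕b5⊕b6⊕b7⊕b12⊕b13⊕b14⊕b15⊕b20⊕b21⊕b22⊕b23⊕b28⊕b29⊕b30⊕b31 = 1⊕0⊕1⊕0⊕0⊕0⊕0⊕0⊕1⊕0⊕1⊕0⊕1⊕1⊕0⊕1 = 1
s8: b8⊕b9⊕b10⊕b11⊕b12⊕b13⊕b14⊕b15⊕b24⊕b25⊕b26⊕b27⊕b28⊕b29⊕b30⊕b31 = 1⊕1⊕0⊕0⊕0⊕0⊕0⊕0⊕1⊕0⊕1⊕0⊕1⊕1⊕0⊕1 = 1
s16: b16⊕b17⊕b18⊕b19⊕b20⊕b21⊕b22⊕b23⊕b24⊕b25⊕b26⊕b27⊕b28⊕b29⊕b30⊕b31 = 0⊕1⊕0⊕0⊕1⊕0⊕1⊕0⊕1⊕0⊕1⊕0⊕1⊕1⊕0⊕1 = 0
Syndrome (s16...s1) = 01100 → position 12.
Overall parity (XOR of all 32 bits, including p0): 1⊕0⊕0⊕0⊕1⊕0⊕1⊕0⊕1⊕1⊕0⊕0⊕0⊕0⊕0⊕0⊕0⊕1⊕0⊕0⊕1⊕0⊕1⊕0⊕1⊕0⊕1⊕0⊕1⊕1⊕0⊕1 = 1
Overall=1, syndrome position=12 → single-bit error at position 12.

single 12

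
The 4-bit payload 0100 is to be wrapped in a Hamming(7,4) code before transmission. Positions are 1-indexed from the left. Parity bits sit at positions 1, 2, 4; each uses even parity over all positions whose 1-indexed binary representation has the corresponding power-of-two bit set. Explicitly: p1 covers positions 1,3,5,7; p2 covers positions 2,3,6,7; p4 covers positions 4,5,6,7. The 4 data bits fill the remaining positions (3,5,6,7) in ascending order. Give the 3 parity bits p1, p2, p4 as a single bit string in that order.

Place data bits at non-power-of-two positions: b3=0, b5=1, b6=0, b7=0.
p1 = XOR of data positions {3,5,7} = 0⊕1⊕0 = 1
p2 = XOR of data positions {3,6,7} = 0⊕0⊕0 = 0
p4 = XOR of data positions {5,6,7} = 1⊕0⊕0 = 1
Parity bits p1,p2,p4 = 101

101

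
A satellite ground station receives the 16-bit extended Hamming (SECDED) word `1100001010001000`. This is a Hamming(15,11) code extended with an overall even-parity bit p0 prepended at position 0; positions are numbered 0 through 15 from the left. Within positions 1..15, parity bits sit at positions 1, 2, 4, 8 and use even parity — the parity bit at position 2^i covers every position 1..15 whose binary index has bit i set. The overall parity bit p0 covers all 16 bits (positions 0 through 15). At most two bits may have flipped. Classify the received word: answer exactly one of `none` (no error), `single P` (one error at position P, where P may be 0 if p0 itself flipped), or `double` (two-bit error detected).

s1: b1⊕b3⊕b5⊕b7⊕b9⊕b11⊕b13⊕b15 = 1⊕0⊕0⊕0⊕0⊕0⊕0⊕0 = 1
s2: b2⊕b3⊕b6⊕b7⊕b10⊕b11⊕b14⊕b15 = 0⊕0⊕1⊕0⊕0⊕0⊕0⊕0 = 1
s4: b4⊕b5⊕b6⊕b7⊕b12⊕b13⊕b14⊕b15 = 0⊕0⊕1⊕0⊕1⊕0⊕0⊕0 = 0
s8: b8⊕b9⊕b10⊕b11⊕b12⊕b13⊕b14⊕b15 = 1⊕0⊕0⊕0⊕1⊕0⊕0⊕0 = 0
Syndrome (s8...s1) = 0011 → position 3.
Overall parity (XOR of all 16 bits, including p0): 1⊕1⊕0⊕0⊕0⊕0⊕1⊕0⊕1⊕0⊕0⊕0⊕1⊕0⊕0⊕0 = 1
Overall=1, syndrome position=3 → single-bit error at position 3.

single 3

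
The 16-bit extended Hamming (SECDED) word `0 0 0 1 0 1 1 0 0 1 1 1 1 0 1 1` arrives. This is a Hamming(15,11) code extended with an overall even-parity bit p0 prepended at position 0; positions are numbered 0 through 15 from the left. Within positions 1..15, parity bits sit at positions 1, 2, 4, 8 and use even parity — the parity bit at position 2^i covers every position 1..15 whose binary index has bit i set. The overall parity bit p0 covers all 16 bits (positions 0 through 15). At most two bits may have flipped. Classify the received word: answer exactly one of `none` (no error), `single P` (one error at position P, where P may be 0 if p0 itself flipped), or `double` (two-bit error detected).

s1: b1⊕b3⊕b5⊕b7⊕b9⊕b11⊕b13⊕b15 = 0⊕1⊕1⊕0⊕1⊕1⊕0⊕1 = 1
s2: b2⊕b3⊕b6⊕b7⊕b10⊕b11⊕b14⊕b15 = 0⊕1⊕1⊕0⊕1⊕1⊕1⊕1 = 0
s4: b4⊕b5⊕b6⊕b7⊕b12⊕b13⊕b14⊕b15 = 0⊕1⊕1⊕0⊕1⊕0⊕1⊕1 = 1
s8: b8⊕b9⊕b10⊕b11⊕b12⊕b13⊕b14⊕b15 = 0⊕1⊕1⊕1⊕1⊕0⊕1⊕1 = 0
Syndrome (s8...s1) = 0101 → position 5.
Overall parity (XOR of all 16 bits, including p0): 0⊕0⊕0⊕1⊕0⊕1⊕1⊕0⊕0⊕1⊕1⊕1⊕1⊕0⊕1⊕1 = 1
Overall=1, syndrome position=5 → single-bit error at position 5.

single 5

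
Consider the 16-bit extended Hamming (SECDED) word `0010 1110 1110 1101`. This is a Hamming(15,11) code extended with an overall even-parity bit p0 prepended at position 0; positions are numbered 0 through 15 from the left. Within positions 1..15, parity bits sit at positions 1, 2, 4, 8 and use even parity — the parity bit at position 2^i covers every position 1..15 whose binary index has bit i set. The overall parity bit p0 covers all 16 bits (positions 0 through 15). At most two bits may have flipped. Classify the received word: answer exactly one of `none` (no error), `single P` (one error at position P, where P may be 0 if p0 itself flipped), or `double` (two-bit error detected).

s1: b1⊕b3⊕b5⊕b7⊕b9⊕b11⊕b13⊕b15 = 0⊕0⊕1⊕0⊕1⊕0⊕1⊕1 = 0
s2: b2⊕b3⊕b6⊕b7⊕b10⊕b11⊕b14⊕b15 = 1⊕0⊕1⊕0⊕1⊕0⊕0⊕1 = 0
s4: b4⊕b5⊕b6⊕b7⊕b12⊕b13⊕b14⊕b15 = 1⊕1⊕1⊕0⊕1⊕1⊕0⊕1 = 0
s8: b8⊕b9⊕b10⊕b11⊕b12⊕b13⊕b14⊕b15 = 1⊕1⊕1⊕0⊕1⊕1⊕0⊕1 = 0
Syndrome (s8...s1) = 0000 → position 0 (no error).
Overall parity (XOR of all 16 bits, including p0): 0⊕0⊕1⊕0⊕1⊕1⊕1⊕0⊕1⊕1⊕1⊕0⊕1⊕1⊕0⊕1 = 0
Overall=0, syndrome position=0 → no error.

none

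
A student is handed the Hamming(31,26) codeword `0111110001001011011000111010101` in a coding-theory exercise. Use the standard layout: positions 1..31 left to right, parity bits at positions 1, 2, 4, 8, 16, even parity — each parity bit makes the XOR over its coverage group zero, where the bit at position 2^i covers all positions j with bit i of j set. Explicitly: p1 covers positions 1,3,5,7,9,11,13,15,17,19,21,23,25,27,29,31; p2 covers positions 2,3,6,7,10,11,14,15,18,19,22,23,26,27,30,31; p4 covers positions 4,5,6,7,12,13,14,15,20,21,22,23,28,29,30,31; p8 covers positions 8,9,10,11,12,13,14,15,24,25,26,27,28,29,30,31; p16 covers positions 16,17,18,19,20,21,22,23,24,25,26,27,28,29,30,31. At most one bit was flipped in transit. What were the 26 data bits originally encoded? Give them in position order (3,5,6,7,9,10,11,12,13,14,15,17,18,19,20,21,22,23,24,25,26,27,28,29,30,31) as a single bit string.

11100100101011000111010101

s1: b1⊕b3⊕b5⊕b7⊕b9⊕b11⊕b13⊕b15⊕b17⊕b19⊕b21⊕b23⊕b25⊕b27⊕b29⊕b31 = 0⊕1⊕1⊕0⊕0⊕0⊕1⊕1⊕0⊕1⊕0⊕1⊕1⊕1⊕1⊕1 = 0
s2: b2⊕b3⊕b6⊕b7⊕b10⊕b11⊕b14⊕b15⊕b18⊕b19⊕b22⊕b23⊕b26⊕b27⊕b30⊕b31 = 1⊕1⊕1⊕0⊕1⊕0⊕0⊕1⊕1⊕1⊕0⊕1⊕0⊕1⊕0⊕1 = 0
s4: b4⊕b5⊕b6⊕b7⊕b12⊕b13⊕b14⊕b15⊕b20⊕b21⊕b22⊕b23⊕b28⊕b29⊕b30⊕b31 = 1⊕1⊕1⊕0⊕0⊕1⊕0⊕1⊕0⊕0⊕0⊕1⊕0⊕1⊕0⊕1 = 0
s8: b8⊕b9⊕b10⊕b11⊕b12⊕b13⊕b14⊕b15⊕b24⊕b25⊕b26⊕b27⊕b28⊕b29⊕b30⊕b31 = 0⊕0⊕1⊕0⊕0⊕1⊕0⊕1⊕1⊕1⊕0⊕1⊕0⊕1⊕0⊕1 = 0
s16: b16⊕b17⊕b18⊕b19⊕b20⊕b21⊕b22⊕b23⊕b24⊕b25⊕b26⊕b27⊕b28⊕b29⊕b30⊕b31 = 1⊕0⊕1⊕1⊕0⊕0⊕0⊕1⊕1⊕1⊕0⊕1⊕0⊕1⊕0⊕1 = 1
Syndrome (s16...s1) = 10000 → position 16.
Flip bit 16: corrected codeword = 0111110001001010011000111010101
Data bits at positions 3,5,6,7,9,10,11,12,13,14,15,17,18,19,20,21,22,23,24,25,26,27,28,29,30,31: 11100100101011000111010101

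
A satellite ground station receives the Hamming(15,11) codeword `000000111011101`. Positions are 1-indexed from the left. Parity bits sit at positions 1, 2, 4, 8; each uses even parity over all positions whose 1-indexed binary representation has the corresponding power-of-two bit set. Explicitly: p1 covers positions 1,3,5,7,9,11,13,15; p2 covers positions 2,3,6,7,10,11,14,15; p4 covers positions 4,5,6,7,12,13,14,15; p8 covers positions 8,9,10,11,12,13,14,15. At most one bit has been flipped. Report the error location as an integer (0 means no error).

s1: b1⊕b3⊕b5⊕b7⊕b9⊕b11⊕b13⊕b15 = 0⊕0⊕0⊕1⊕1⊕1⊕1⊕1 = 1
s2: b2⊕b3⊕b6⊕b7⊕b10⊕b11⊕b14⊕b15 = 0⊕0⊕0⊕1⊕0⊕1⊕0⊕1 = 1
s4: b4⊕b5⊕b6⊕b7⊕b12⊕b13⊕b14⊕b15 = 0⊕0⊕0⊕1⊕1⊕1⊕0⊕1 = 0
s8: b8⊕b9⊕b10⊕b11⊕b12⊕b13⊕b14⊕b15 = 1⊕1⊕0⊕1⊕1⊕1⊕0⊕1 = 0
Syndrome (s8...s1) = 0011 → position 3.

3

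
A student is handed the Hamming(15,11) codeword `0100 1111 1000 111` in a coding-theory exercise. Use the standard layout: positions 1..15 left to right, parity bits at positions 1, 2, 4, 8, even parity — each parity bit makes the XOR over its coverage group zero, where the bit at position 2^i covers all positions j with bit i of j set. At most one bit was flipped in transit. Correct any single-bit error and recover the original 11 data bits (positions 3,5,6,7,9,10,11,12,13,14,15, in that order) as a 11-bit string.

s1: b1⊕b3⊕b5⊕b7⊕b9⊕b11⊕b13⊕b15 = 0⊕0⊕1⊕1⊕1⊕0⊕1⊕1 = 1
s2: b2⊕b3⊕b6⊕b7⊕b10⊕b11⊕b14⊕b15 = 1⊕0⊕1⊕1⊕0⊕0⊕1⊕1 = 1
s4: b4⊕b5⊕b6⊕b7⊕b12⊕b13⊕b14⊕b15 = 0⊕1⊕1⊕1⊕0⊕1⊕1⊕1 = 0
s8: b8⊕b9⊕b10⊕b11⊕b12⊕b13⊕b14⊕b15 = 1⊕1⊕0⊕0⊕0⊕1⊕1⊕1 = 1
Syndrome (s8...s1) = 1011 → position 11.
Flip bit 11: corrected codeword = 010011111010111
Data bits at positions 3,5,6,7,9,10,11,12,13,14,15: 01111010111

01111010111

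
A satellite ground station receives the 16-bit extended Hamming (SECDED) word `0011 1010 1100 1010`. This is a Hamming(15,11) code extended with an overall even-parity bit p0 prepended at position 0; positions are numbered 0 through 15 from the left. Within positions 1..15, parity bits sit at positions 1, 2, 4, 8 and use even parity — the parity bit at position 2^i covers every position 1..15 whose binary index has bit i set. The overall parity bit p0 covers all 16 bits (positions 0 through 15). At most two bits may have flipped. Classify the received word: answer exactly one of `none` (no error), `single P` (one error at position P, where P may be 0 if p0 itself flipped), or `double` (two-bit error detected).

none

s1: b1⊕b3⊕b5⊕b7⊕b9⊕b11⊕b13⊕b15 = 0⊕1⊕0⊕0⊕1⊕0⊕0⊕0 = 0
s2: b2⊕b3⊕b6⊕b7⊕b10⊕b11⊕b14⊕b15 = 1⊕1⊕1⊕0⊕0⊕0⊕1⊕0 = 0
s4: b4⊕b5⊕b6⊕b7⊕b12⊕b13⊕b14⊕b15 = 1⊕0⊕1⊕0⊕1⊕0⊕1⊕0 = 0
s8: b8⊕b9⊕b10⊕b11⊕b12⊕b13⊕b14⊕b15 = 1⊕1⊕0⊕0⊕1⊕0⊕1⊕0 = 0
Syndrome (s8...s1) = 0000 → position 0 (no error).
Overall parity (XOR of all 16 bits, including p0): 0⊕0⊕1⊕1⊕1⊕0⊕1⊕0⊕1⊕1⊕0⊕0⊕1⊕0⊕1⊕0 = 0
Overall=0, syndrome position=0 → no error.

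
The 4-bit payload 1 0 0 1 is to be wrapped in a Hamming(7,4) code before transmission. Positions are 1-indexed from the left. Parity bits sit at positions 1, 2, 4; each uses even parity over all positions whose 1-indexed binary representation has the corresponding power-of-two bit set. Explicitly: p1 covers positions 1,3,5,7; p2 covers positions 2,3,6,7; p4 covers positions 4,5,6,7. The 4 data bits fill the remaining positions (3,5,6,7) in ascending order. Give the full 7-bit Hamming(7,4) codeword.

Place data bits at non-power-of-two positions: b3=1, b5=0, b6=0, b7=1.
p1 = XOR of data positions {3,5,7} = 1⊕0⊕1 = 0
p2 = XOR of data positions {3,6,7} = 1⊕0⊕1 = 0
p4 = XOR of data positions {5,6,7} = 0⊕0⊕1 = 1
Codeword b1..b7 = 0011001

0011001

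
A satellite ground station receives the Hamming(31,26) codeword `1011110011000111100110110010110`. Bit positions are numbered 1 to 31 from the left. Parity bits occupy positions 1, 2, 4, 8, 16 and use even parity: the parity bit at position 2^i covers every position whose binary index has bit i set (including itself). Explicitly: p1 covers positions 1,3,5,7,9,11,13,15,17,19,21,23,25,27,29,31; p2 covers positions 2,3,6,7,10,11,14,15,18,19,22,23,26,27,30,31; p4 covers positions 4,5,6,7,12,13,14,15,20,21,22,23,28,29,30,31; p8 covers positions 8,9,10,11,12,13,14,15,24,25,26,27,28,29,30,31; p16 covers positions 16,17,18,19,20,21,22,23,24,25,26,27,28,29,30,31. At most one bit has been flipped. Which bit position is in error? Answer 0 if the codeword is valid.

16

s1: b1⊕b3⊕b5⊕b7⊕b9⊕b11⊕b13⊕b15⊕b17⊕b19⊕b21⊕b23⊕b25⊕b27⊕b29⊕b31 = 1⊕1⊕1⊕0⊕1⊕0⊕0⊕1⊕1⊕0⊕1⊕1⊕0⊕1⊕1⊕0 = 0
s2: b2⊕b3⊕b6⊕b7⊕b10⊕b11⊕b14⊕b15⊕b18⊕b19⊕b22⊕b23⊕b26⊕b27⊕b30⊕b31 = 0⊕1⊕1⊕0⊕1⊕0⊕1⊕1⊕0⊕0⊕0⊕1⊕0⊕1⊕1⊕0 = 0
s4: b4⊕b5⊕b6⊕b7⊕b12⊕b13⊕b14⊕b15⊕b20⊕b21⊕b22⊕b23⊕b28⊕b29⊕b30⊕b31 = 1⊕1⊕1⊕0⊕0⊕0⊕1⊕1⊕1⊕1⊕0⊕1⊕0⊕1⊕1⊕0 = 0
s8: b8⊕b9⊕b10⊕b11⊕b12⊕b13⊕b14⊕b15⊕b24⊕b25⊕b26⊕b27⊕b28⊕b29⊕b30⊕b31 = 0⊕1⊕1⊕0⊕0⊕0⊕1⊕1⊕1⊕0⊕0⊕1⊕0⊕1⊕1⊕0 = 0
s16: b16⊕b17⊕b18⊕b19⊕b20⊕b21⊕b22⊕b23⊕b24⊕b25⊕b26⊕b27⊕b28⊕b29⊕b30⊕b31 = 1⊕1⊕0⊕0⊕1⊕1⊕0⊕1⊕1⊕0⊕0⊕1⊕0⊕1⊕1⊕0 = 1
Syndrome (s16...s1) = 10000 → position 16.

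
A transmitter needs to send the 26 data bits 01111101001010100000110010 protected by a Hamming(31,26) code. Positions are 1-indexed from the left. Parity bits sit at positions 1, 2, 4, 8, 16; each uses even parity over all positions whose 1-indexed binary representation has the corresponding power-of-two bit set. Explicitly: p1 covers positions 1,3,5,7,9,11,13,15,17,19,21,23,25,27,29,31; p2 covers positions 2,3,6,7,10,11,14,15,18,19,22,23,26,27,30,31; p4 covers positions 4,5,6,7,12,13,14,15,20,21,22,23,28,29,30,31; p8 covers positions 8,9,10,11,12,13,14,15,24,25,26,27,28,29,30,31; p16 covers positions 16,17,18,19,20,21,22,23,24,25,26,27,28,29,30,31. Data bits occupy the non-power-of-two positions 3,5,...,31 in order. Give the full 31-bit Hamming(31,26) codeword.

1001111111010011010100000110010

Place data bits at non-power-of-two positions: b3=0, b5=1, b6=1, b7=1, b9=1, b10=1, b11=0, b12=1, b13=0, b14=0, b15=1, b17=0, b18=1, b19=0, b20=1, b21=0, b22=0, b23=0, b24=0, b25=0, b26=1, b27=1, b28=0, b29=0, b30=1, b31=0.
p1 = XOR of data positions {3,5,7,9,11,13,15,17,19,21,23,25,27,29,31} = 0⊕1⊕1⊕1⊕0⊕0⊕1⊕0⊕0⊕0⊕0⊕0⊕1⊕0⊕0 = 1
p2 = XOR of data positions {3,6,7,10,11,14,15,18,19,22,23,26,27,30,31} = 0⊕1⊕1⊕1⊕0⊕0⊕1⊕1⊕0⊕0⊕0⊕1⊕1⊕1⊕0 = 0
p4 = XOR of data positions {5,6,7,12,13,14,15,20,21,22,23,28,29,30,31} = 1⊕1⊕1⊕1⊕0⊕0⊕1⊕1⊕0⊕0⊕0⊕0⊕0⊕1⊕0 = 1
p8 = XOR of data positions {9,10,11,12,13,14,15,24,25,26,27,28,29,30,31} = 1⊕1⊕0⊕1⊕0⊕0⊕1⊕0⊕0⊕1⊕1⊕0⊕0⊕1⊕0 = 1
p16 = XOR of data positions {17,18,19,20,21,22,23,24,25,26,27,28,29,30,31} = 0⊕1⊕0⊕1⊕0⊕0⊕0⊕0⊕0⊕1⊕1⊕0⊕0⊕1⊕0 = 1
Codeword b1..b31 = 1001111111010011010100000110010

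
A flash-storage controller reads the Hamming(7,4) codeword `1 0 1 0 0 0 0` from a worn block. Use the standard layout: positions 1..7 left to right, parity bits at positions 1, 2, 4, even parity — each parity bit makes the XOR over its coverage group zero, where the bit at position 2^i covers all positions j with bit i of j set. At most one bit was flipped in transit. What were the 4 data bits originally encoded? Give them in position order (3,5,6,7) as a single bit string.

1000

s1: b1⊕b3⊕b5⊕b7 = 1⊕1⊕0⊕0 = 0
s2: b2⊕b3⊕b6⊕b7 = 0⊕1⊕0⊕0 = 1
s4: b4⊕b5⊕b6⊕b7 = 0⊕0⊕0⊕0 = 0
Syndrome (s4...s1) = 010 → position 2.
Flip bit 2: corrected codeword = 1110000
Data bits at positions 3,5,6,7: 1000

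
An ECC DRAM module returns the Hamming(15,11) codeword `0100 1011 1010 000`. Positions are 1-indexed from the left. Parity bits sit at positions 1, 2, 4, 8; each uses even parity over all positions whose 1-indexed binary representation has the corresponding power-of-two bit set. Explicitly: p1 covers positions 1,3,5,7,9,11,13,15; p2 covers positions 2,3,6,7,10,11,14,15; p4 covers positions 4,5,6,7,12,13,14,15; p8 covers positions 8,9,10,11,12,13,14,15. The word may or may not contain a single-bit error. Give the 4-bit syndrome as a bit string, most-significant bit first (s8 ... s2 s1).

1010

s1: b1⊕b3⊕b5⊕b7⊕b9⊕b11⊕b13⊕b15 = 0⊕0⊕1⊕1⊕1⊕1⊕0⊕0 = 0
s2: b2⊕b3⊕b6⊕b7⊕b10⊕b11⊕b14⊕b15 = 1⊕0⊕0⊕1⊕0⊕1⊕0⊕0 = 1
s4: b4⊕b5⊕b6⊕b7⊕b12⊕b13⊕b14⊕b15 = 0⊕1⊕0⊕1⊕0⊕0⊕0⊕0 = 0
s8: b8⊕b9⊕b10⊕b11⊕b12⊕b13⊕b14⊕b15 = 1⊕1⊕0⊕1⊕0⊕0⊕0⊕0 = 1
Syndrome (s8...s1) = 1010 → position 10.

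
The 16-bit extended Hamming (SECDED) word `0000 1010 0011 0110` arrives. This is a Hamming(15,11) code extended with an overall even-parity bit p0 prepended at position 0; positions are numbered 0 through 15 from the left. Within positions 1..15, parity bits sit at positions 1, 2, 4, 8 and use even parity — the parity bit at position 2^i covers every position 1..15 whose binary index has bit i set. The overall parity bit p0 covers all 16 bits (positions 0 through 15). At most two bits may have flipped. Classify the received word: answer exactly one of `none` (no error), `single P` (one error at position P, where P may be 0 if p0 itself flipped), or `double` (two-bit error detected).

none

s1: b1⊕b3⊕b5⊕b7⊕b9⊕b11⊕b13⊕b15 = 0⊕0⊕0⊕0⊕0⊕1⊕1⊕0 = 0
s2: b2⊕b3⊕b6⊕b7⊕b10⊕b11⊕b14⊕b15 = 0⊕0⊕1⊕0⊕1⊕1⊕1⊕0 = 0
s4: b4⊕b5⊕b6⊕b7⊕b12⊕b13⊕b14⊕b15 = 1⊕0⊕1⊕0⊕0⊕1⊕1⊕0 = 0
s8: b8⊕b9⊕b10⊕b11⊕b12⊕b13⊕b14⊕b15 = 0⊕0⊕1⊕1⊕0⊕1⊕1⊕0 = 0
Syndrome (s8...s1) = 0000 → position 0 (no error).
Overall parity (XOR of all 16 bits, including p0): 0⊕0⊕0⊕0⊕1⊕0⊕1⊕0⊕0⊕0⊕1⊕1⊕0⊕1⊕1⊕0 = 0
Overall=0, syndrome position=0 → no error.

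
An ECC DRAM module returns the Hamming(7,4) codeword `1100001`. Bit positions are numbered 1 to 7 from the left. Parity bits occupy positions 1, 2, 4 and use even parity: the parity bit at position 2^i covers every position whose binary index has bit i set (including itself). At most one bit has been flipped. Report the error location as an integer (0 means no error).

4

s1: b1⊕b3⊕b5⊕b7 = 1⊕0⊕0⊕1 = 0
s2: b2⊕b3⊕b6⊕b7 = 1⊕0⊕0⊕1 = 0
s4: b4⊕b5⊕b6⊕b7 = 0⊕0⊕0⊕1 = 1
Syndrome (s4...s1) = 100 → position 4.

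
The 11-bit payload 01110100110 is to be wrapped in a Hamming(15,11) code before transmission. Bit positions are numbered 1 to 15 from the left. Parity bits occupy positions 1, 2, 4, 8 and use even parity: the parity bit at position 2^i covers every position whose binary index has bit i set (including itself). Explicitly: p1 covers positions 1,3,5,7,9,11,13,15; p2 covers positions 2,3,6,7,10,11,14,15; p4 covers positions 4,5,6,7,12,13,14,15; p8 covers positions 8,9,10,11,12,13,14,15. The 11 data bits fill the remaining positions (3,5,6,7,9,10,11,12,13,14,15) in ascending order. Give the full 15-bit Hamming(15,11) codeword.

100111110100110

Place data bits at non-power-of-two positions: b3=0, b5=1, b6=1, b7=1, b9=0, b10=1, b11=0, b12=0, b13=1, b14=1, b15=0.
p1 = XOR of data positions {3,5,7,9,11,13,15} = 0⊕1⊕1⊕0⊕0⊕1⊕0 = 1
p2 = XOR of data positions {3,6,7,10,11,14,15} = 0⊕1⊕1⊕1⊕0⊕1⊕0 = 0
p4 = XOR of data positions {5,6,7,12,13,14,15} = 1⊕1⊕1⊕0⊕1⊕1⊕0 = 1
p8 = XOR of data positions {9,10,11,12,13,14,15} = 0⊕1⊕0⊕0⊕1⊕1⊕0 = 1
Codeword b1..b15 = 100111110100110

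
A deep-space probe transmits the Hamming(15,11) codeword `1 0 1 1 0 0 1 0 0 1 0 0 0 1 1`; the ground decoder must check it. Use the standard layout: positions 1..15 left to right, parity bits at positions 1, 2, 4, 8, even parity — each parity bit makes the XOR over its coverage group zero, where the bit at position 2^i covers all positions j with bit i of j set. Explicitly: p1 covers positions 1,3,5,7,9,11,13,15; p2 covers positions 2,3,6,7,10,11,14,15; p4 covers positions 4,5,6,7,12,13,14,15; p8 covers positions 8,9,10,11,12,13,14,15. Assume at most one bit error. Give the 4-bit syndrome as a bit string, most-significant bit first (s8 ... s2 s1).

1010

s1: b1⊕b3⊕b5⊕b7⊕b9⊕b11⊕b13⊕b15 = 1⊕1⊕0⊕1⊕0⊕0⊕0⊕1 = 0
s2: b2⊕b3⊕b6⊕b7⊕b10⊕b11⊕b14⊕b15 = 0⊕1⊕0⊕1⊕1⊕0⊕1⊕1 = 1
s4: b4⊕b5⊕b6⊕b7⊕b12⊕b13⊕b14⊕b15 = 1⊕0⊕0⊕1⊕0⊕0⊕1⊕1 = 0
s8: b8⊕b9⊕b10⊕b11⊕b12⊕b13⊕b14⊕b15 = 0⊕0⊕1⊕0⊕0⊕0⊕1⊕1 = 1
Syndrome (s8...s1) = 1010 → position 10.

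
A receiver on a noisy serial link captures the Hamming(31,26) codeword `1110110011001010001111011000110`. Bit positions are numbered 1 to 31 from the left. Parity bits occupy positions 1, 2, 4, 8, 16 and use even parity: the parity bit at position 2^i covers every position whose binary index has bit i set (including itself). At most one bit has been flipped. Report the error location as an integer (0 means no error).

4

s1: b1⊕b3⊕b5⊕b7⊕b9⊕b11⊕b13⊕b15⊕b17⊕b19⊕b21⊕b23⊕b25⊕b27⊕b29⊕b31 = 1⊕1⊕1⊕0⊕1⊕0⊕1⊕1⊕0⊕1⊕1⊕0⊕1⊕0⊕1⊕0 = 0
s2: b2⊕b3⊕b6⊕b7⊕b10⊕b11⊕b14⊕b15⊕b18⊕b19⊕b22⊕b23⊕b26⊕b27⊕b30⊕b31 = 1⊕1⊕1⊕0⊕1⊕0⊕0⊕1⊕0⊕1⊕1⊕0⊕0⊕0⊕1⊕0 = 0
s4: b4⊕b5⊕b6⊕b7⊕b12⊕b13⊕b14⊕b15⊕b20⊕b21⊕b22⊕b23⊕b28⊕b29⊕b30⊕b31 = 0⊕1⊕1⊕0⊕0⊕1⊕0⊕1⊕1⊕1⊕1⊕0⊕0⊕1⊕1⊕0 = 1
s8: b8⊕b9⊕b10⊕b11⊕b12⊕b13⊕b14⊕b15⊕b24⊕b25⊕b26⊕b27⊕b28⊕b29⊕b30⊕b31 = 0⊕1⊕1⊕0⊕0⊕1⊕0⊕1⊕1⊕1⊕0⊕0⊕0⊕1⊕1⊕0 = 0
s16: b16⊕b17⊕b18⊕b19⊕b20⊕b21⊕b22⊕b23⊕b24⊕b25⊕b26⊕b27⊕b28⊕b29⊕b30⊕b31 = 0⊕0⊕0⊕1⊕1⊕1⊕1⊕0⊕1⊕1⊕0⊕0⊕0⊕1⊕1⊕0 = 0
Syndrome (s16...s1) = 00100 → position 4.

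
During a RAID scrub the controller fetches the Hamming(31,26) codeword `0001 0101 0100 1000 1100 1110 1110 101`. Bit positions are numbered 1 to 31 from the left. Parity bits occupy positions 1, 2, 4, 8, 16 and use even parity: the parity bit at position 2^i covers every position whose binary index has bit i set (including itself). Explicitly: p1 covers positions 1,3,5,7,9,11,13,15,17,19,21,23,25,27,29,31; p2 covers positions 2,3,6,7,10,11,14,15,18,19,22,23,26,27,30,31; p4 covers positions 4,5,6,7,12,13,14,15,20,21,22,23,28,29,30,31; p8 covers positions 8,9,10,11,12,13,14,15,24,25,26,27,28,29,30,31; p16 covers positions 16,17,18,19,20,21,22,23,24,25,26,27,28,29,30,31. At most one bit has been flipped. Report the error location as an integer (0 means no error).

0

s1: b1⊕b3⊕b5⊕b7⊕b9⊕b11⊕b13⊕b15⊕b17⊕b19⊕b21⊕b23⊕b25⊕b27⊕b29⊕b31 = 0⊕0⊕0⊕0⊕0⊕0⊕1⊕0⊕1⊕0⊕1⊕1⊕1⊕1⊕1⊕1 = 0
s2: b2⊕b3⊕b6⊕b7⊕b10⊕b11⊕b14⊕b15⊕b18⊕b19⊕b22⊕b23⊕b26⊕b27⊕b30⊕b31 = 0⊕0⊕1⊕0⊕1⊕0⊕0⊕0⊕1⊕0⊕1⊕1⊕1⊕1⊕0⊕1 = 0
s4: b4⊕b5⊕b6⊕b7⊕b12⊕b13⊕b14⊕b15⊕b20⊕b21⊕b22⊕b23⊕b28⊕b29⊕b30⊕b31 = 1⊕0⊕1⊕0⊕0⊕1⊕0⊕0⊕0⊕1⊕1⊕1⊕0⊕1⊕0⊕1 = 0
s8: b8⊕b9⊕b10⊕b11⊕b12⊕b13⊕b14⊕b15⊕b24⊕b25⊕b26⊕b27⊕b28⊕b29⊕b30⊕b31 = 1⊕0⊕1⊕0⊕0⊕1⊕0⊕0⊕0⊕1⊕1⊕1⊕0⊕1⊕0⊕1 = 0
s16: b16⊕b17⊕b18⊕b19⊕b20⊕b21⊕b22⊕b23⊕b24⊕b25⊕b26⊕b27⊕b28⊕b29⊕b30⊕b31 = 0⊕1⊕1⊕0⊕0⊕1⊕1⊕1⊕0⊕1⊕1⊕1⊕0⊕1⊕0⊕1 = 0
Syndrome (s16...s1) = 00000 → position 0 (no error).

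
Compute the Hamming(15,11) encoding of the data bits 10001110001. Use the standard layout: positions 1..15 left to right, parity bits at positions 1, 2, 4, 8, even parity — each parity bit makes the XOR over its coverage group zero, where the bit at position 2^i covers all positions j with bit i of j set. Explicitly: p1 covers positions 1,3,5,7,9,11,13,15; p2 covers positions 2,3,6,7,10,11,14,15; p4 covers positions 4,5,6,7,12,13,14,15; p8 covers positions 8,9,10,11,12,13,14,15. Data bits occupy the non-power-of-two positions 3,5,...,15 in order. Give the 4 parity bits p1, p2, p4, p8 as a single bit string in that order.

0010

Place data bits at non-power-of-two positions: b3=1, b5=0, b6=0, b7=0, b9=1, b10=1, b11=1, b12=0, b13=0, b14=0, b15=1.
p1 = XOR of data positions {3,5,7,9,11,13,15} = 1⊕0⊕0⊕1⊕1⊕0⊕1 = 0
p2 = XOR of data positions {3,6,7,10,11,14,15} = 1⊕0⊕0⊕1⊕1⊕0⊕1 = 0
p4 = XOR of data positions {5,6,7,12,13,14,15} = 0⊕0⊕0⊕0⊕0⊕0⊕1 = 1
p8 = XOR of data positions {9,10,11,12,13,14,15} = 1⊕1⊕1⊕0⊕0⊕0⊕1 = 0
Parity bits p1,p2,p4,p8 = 0010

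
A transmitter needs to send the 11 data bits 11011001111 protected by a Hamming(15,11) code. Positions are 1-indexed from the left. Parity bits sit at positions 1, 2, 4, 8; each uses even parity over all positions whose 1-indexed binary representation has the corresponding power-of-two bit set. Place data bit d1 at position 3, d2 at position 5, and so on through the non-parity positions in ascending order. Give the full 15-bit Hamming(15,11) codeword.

001010111001111

Place data bits at non-power-of-two positions: b3=1, b5=1, b6=0, b7=1, b9=1, b10=0, b11=0, b12=1, b13=1, b14=1, b15=1.
p1 = XOR of data positions {3,5,7,9,11,13,15} = 1⊕1⊕1⊕1⊕0⊕1⊕1 = 0
p2 = XOR of data positions {3,6,7,10,11,14,15} = 1⊕0⊕1⊕0⊕0⊕1⊕1 = 0
p4 = XOR of data positions {5,6,7,12,13,14,15} = 1⊕0⊕1⊕1⊕1⊕1⊕1 = 0
p8 = XOR of data positions {9,10,11,12,13,14,15} = 1⊕0⊕0⊕1⊕1⊕1⊕1 = 1
Codeword b1..b15 = 001010111001111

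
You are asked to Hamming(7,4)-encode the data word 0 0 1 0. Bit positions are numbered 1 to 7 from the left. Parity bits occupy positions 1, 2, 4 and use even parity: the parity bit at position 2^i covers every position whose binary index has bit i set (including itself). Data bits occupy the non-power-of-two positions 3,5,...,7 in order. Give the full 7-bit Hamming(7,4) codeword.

Place data bits at non-power-of-two positions: b3=0, b5=0, b6=1, b7=0.
p1 = XOR of data positions {3,5,7} = 0⊕0⊕0 = 0
p2 = XOR of data positions {3,6,7} = 0⊕1⊕0 = 1
p4 = XOR of data positions {5,6,7} = 0⊕1⊕0 = 1
Codeword b1..b7 = 0101010

0101010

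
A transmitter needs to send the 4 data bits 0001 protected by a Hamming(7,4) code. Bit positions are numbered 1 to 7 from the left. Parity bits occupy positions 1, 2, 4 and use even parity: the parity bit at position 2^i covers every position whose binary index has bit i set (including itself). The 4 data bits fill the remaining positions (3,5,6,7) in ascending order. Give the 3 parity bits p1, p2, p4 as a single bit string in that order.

111

Place data bits at non-power-of-two positions: b3=0, b5=0, b6=0, b7=1.
p1 = XOR of data positions {3,5,7} = 0⊕0⊕1 = 1
p2 = XOR of data positions {3,6,7} = 0⊕0⊕1 = 1
p4 = XOR of data positions {5,6,7} = 0⊕0⊕1 = 1
Parity bits p1,p2,p4 = 111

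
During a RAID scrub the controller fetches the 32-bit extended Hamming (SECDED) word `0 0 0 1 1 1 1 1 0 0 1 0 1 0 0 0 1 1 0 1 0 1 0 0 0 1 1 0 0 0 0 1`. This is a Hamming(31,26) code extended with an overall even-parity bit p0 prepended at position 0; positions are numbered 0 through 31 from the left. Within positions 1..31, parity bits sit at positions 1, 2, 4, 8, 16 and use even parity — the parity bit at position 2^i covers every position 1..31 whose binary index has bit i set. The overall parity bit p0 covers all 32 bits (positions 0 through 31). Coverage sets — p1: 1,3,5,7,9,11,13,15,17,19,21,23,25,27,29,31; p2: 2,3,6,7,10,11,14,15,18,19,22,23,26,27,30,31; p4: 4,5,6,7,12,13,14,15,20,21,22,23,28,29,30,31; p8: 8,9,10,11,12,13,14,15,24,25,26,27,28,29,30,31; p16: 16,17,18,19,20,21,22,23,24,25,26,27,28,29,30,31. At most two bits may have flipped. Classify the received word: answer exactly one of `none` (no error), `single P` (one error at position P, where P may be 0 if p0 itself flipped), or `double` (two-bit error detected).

s1: b1⊕b3⊕b5⊕b7⊕b9⊕b11⊕b13⊕b15⊕b17⊕b19⊕b21⊕b23⊕b25⊕b27⊕b29⊕b31 = 0⊕1⊕1⊕1⊕0⊕0⊕0⊕0⊕1⊕1⊕1⊕0⊕1⊕0⊕0⊕1 = 0
s2: b2⊕b3⊕b6⊕b7⊕b10⊕b11⊕b14⊕b15⊕b18⊕b19⊕b22⊕b23⊕b26⊕b27⊕b30⊕b31 = 0⊕1⊕1⊕1⊕1⊕0⊕0⊕0⊕0⊕1⊕0⊕0⊕1⊕0⊕0⊕1 = 1
s4: b4⊕b5⊕b6⊕b7⊕b12⊕b13⊕b14⊕b15⊕b20⊕b21⊕b22⊕b23⊕b28⊕b29⊕b30⊕b31 = 1⊕1⊕1⊕1⊕1⊕0⊕0⊕0⊕0⊕1⊕0⊕0⊕0⊕0⊕0⊕1 = 1
s8: b8⊕b9⊕b10⊕b11⊕b12⊕b13⊕b14⊕b15⊕b24⊕b25⊕b26⊕b27⊕b28⊕b29⊕b30⊕b31 = 0⊕0⊕1⊕0⊕1⊕0⊕0⊕0⊕0⊕1⊕1⊕0⊕0⊕0⊕0⊕1 = 1
s16: b16⊕b17⊕b18⊕b19⊕b20⊕b21⊕b22⊕b23⊕b24⊕b25⊕b26⊕b27⊕b28⊕b29⊕b30⊕b31 = 1⊕1⊕0⊕1⊕0⊕1⊕0⊕0⊕0⊕1⊕1⊕0⊕0⊕0⊕0⊕1 = 1
Syndrome (s16...s1) = 11110 → position 30.
Overall parity (XOR of all 32 bits, including p0): 0⊕0⊕0⊕1⊕1⊕1⊕1⊕1⊕0⊕0⊕1⊕0⊕1⊕0⊕0⊕0⊕1⊕1⊕0⊕1⊕0⊕1⊕0⊕0⊕0⊕1⊕1⊕0⊕0⊕0⊕0⊕1 = 0
Overall=0, syndrome position=30 → double-bit error detected (uncorrectable).

double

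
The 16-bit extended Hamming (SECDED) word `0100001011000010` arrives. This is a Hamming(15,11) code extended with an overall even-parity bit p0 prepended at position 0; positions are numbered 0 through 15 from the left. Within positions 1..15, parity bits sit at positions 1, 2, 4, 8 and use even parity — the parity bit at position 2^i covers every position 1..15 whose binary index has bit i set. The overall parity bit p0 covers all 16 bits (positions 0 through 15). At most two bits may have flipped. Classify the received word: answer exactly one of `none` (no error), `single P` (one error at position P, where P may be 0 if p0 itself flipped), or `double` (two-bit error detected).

s1: b1⊕b3⊕b5⊕b7⊕b9⊕b11⊕b13⊕b15 = 1⊕0⊕0⊕0⊕1⊕0⊕0⊕0 = 0
s2: b2⊕b3⊕b6⊕b7⊕b10⊕b11⊕b14⊕b15 = 0⊕0⊕1⊕0⊕0⊕0⊕1⊕0 = 0
s4: b4⊕b5⊕b6⊕b7⊕b12⊕b13⊕b14⊕b15 = 0⊕0⊕1⊕0⊕0⊕0⊕1⊕0 = 0
s8: b8⊕b9⊕b10⊕b11⊕b12⊕b13⊕b14⊕b15 = 1⊕1⊕0⊕0⊕0⊕0⊕1⊕0 = 1
Syndrome (s8...s1) = 1000 → position 8.
Overall parity (XOR of all 16 bits, including p0): 0⊕1⊕0⊕0⊕0⊕0⊕1⊕0⊕1⊕1⊕0⊕0⊕0⊕0⊕1⊕0 = 1
Overall=1, syndrome position=8 → single-bit error at position 8.

single 8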